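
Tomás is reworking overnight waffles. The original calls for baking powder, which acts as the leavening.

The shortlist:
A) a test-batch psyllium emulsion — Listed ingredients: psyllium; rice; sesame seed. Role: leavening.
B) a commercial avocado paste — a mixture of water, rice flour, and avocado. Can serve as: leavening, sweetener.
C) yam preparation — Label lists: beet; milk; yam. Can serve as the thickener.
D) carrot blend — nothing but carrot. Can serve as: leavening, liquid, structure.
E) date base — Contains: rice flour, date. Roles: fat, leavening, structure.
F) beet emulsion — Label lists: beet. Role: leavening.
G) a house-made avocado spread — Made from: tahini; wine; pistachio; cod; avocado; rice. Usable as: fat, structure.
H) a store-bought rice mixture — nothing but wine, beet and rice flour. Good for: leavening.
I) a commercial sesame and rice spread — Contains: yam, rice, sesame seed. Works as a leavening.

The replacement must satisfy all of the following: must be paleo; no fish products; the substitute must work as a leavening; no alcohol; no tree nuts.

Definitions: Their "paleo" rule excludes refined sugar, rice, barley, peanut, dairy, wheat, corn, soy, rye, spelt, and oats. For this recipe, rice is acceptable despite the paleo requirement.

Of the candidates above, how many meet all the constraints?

A: rice is permitted under the paleo carve-out; nothing else excluded — keep
B: rice is permitted under the paleo carve-out; nothing else excluded — OK
C: not usable as a leavening; has milk, so not paleo — reject
D: only carrot; none excluded — OK
E: rice is permitted under the paleo carve-out; nothing else excluded — OK
F: works as a leavening, paleo, no alcohol — valid
G: not usable as a leavening; has pistachio, so not tree-nut-free (and 2 more) — out
H: has wine, so not alcohol-free — out
I: rice is permitted under the paleo carve-out; nothing else excluded — keep

6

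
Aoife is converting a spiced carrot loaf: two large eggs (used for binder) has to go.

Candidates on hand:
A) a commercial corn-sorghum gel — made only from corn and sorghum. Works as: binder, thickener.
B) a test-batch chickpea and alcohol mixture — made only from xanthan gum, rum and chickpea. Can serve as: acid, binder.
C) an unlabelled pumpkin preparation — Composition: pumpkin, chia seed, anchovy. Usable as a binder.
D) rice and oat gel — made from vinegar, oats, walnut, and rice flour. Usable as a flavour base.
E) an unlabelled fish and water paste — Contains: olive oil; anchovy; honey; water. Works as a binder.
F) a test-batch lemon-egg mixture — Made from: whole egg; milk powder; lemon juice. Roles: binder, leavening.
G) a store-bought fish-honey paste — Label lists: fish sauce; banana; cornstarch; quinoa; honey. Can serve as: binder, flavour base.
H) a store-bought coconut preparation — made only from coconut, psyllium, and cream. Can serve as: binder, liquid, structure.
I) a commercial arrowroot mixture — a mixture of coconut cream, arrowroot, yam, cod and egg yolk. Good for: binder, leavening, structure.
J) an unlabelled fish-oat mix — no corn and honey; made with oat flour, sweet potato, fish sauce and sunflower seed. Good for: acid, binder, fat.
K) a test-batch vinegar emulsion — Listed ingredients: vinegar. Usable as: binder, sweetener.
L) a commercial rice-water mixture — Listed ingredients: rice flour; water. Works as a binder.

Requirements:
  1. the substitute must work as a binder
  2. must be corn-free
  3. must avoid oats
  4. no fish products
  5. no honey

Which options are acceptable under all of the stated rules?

A: has corn, so not corn-free — no
B: only rum, xanthan gum, and chickpea; none excluded — keep
C: has anchovy, so not fish-free — reject
D: not usable as a binder; has oats, so not oat-free — out
E: has anchovy, so not fish-free; has honey, so not honey-free — out
F: only milk powder, whole egg and lemon juice; none excluded — valid
G: has cornstarch, so not corn-free; has fish sauce, so not fish-free (and 1 more) — out
H: works as a binder, no oats, no corn — keep
I: has cod, so not fish-free — no
J: has fish sauce, so not fish-free; has oat flour, so not oat-free — out
K: only vinegar; none excluded — OK
L: only rice flour and water; none excluded — valid

B, F, H, K, L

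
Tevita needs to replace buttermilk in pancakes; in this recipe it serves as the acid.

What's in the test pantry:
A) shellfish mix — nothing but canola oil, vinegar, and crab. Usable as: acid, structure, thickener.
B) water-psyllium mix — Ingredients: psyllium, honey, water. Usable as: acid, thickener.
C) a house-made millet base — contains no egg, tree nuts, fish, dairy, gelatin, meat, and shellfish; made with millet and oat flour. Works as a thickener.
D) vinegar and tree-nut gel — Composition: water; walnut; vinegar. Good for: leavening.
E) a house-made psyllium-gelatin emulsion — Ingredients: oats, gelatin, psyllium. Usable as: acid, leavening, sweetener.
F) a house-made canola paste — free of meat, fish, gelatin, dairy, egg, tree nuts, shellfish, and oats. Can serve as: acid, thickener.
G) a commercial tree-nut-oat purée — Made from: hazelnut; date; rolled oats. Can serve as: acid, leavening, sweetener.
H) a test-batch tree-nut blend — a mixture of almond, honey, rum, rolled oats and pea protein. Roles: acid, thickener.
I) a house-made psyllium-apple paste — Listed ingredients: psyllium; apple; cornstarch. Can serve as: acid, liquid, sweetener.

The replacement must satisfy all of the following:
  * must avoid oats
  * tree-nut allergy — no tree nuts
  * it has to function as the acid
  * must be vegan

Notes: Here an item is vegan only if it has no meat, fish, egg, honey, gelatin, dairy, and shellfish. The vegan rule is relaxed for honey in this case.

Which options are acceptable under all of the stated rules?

A: has crab, so not vegan — reject
B: honey is permitted under the vegan carve-out; nothing else excluded — keep
C: not usable as an acid; has oat flour, so not oat-free — no
D: not usable as an acid; has walnut, so not tree-nut-free — no
E: has gelatin, so not vegan; has oats, so not oat-free — no
F: no tree nuts, vegan — keep
G: has rolled oats, so not oat-free; has hazelnut, so not tree-nut-free — no
H: has rolled oats, so not oat-free; has almond, so not tree-nut-free — no
I: no tree nuts, no oats — OK

B, F, I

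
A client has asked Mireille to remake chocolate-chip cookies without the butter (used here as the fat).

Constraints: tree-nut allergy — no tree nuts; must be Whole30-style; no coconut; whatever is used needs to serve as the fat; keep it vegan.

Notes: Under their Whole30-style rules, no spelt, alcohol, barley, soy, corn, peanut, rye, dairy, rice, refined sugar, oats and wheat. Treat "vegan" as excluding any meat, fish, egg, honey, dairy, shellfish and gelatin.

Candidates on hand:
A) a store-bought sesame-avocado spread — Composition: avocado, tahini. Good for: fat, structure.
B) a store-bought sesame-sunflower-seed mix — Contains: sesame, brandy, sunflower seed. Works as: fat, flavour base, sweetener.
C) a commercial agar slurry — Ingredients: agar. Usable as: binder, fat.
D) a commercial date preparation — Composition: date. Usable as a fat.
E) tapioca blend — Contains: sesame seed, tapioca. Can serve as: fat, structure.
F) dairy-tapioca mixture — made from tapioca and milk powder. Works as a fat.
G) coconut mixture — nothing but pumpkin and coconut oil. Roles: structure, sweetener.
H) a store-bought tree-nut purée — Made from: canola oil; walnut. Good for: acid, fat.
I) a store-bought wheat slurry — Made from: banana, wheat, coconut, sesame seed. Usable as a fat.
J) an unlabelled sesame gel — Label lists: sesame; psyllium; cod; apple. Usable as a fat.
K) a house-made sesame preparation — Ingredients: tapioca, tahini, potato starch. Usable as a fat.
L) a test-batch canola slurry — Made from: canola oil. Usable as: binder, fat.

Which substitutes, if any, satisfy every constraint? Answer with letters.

A: only tahini and avocado; none excluded — valid
B: has brandy, so not Whole30-style — out
C: works as a fat, no tree nuts, Whole30-style — OK
D: every rule checks out — valid
E: works as a fat, no coconut, vegan — valid
F: has milk powder, so not Whole30-style; has milk powder, so not vegan — out
G: not usable as a fat; has coconut oil, so not coconut-free — no
H: has walnut, so not tree-nut-free — reject
I: has wheat, so not Whole30-style; has coconut, so not coconut-free — reject
J: has cod, so not vegan — reject
K: only tahini, potato starch, and tapioca; none excluded — valid
L: only canola oil; none excluded — OK

A, C, D, E, K, L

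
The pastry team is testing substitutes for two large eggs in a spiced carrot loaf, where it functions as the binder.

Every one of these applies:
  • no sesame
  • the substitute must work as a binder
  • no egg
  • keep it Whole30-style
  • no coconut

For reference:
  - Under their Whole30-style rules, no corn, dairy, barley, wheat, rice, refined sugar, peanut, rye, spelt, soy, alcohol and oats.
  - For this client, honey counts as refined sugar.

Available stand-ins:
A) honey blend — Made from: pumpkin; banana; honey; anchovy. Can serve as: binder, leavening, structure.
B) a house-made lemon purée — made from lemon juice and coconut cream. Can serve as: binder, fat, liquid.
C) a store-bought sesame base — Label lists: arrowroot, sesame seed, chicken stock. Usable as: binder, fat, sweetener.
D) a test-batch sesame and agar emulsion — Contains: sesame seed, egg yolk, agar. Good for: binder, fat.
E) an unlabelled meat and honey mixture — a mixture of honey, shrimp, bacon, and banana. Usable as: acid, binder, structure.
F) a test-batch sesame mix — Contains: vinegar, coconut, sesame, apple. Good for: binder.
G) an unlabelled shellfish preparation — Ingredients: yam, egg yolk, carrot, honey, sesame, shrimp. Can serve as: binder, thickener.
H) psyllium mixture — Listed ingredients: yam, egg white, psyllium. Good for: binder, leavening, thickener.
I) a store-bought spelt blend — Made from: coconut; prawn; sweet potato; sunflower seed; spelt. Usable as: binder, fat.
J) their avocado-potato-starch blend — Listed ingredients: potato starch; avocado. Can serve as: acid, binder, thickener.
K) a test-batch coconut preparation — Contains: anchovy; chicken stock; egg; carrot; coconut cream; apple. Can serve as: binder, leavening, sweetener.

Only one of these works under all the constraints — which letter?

A: has honey, so not Whole30-style — no
B: has coconut cream, so not coconut-free — no
C: has sesame seed, so not sesame-free — no
D: has sesame seed, so not sesame-free; has egg yolk, so not egg-free — no
E: has honey, so not Whole30-style — reject
F: has coconut, so not coconut-free; has sesame, so not sesame-free — out
G: has honey, so not Whole30-style; has sesame, so not sesame-free (and 1 more) — out
H: has egg white, so not egg-free — no
I: has spelt, so not Whole30-style; has coconut, so not coconut-free — out
J: only avocado and potato starch; none excluded — OK
K: has coconut cream, so not coconut-free; has egg, so not egg-free — no

J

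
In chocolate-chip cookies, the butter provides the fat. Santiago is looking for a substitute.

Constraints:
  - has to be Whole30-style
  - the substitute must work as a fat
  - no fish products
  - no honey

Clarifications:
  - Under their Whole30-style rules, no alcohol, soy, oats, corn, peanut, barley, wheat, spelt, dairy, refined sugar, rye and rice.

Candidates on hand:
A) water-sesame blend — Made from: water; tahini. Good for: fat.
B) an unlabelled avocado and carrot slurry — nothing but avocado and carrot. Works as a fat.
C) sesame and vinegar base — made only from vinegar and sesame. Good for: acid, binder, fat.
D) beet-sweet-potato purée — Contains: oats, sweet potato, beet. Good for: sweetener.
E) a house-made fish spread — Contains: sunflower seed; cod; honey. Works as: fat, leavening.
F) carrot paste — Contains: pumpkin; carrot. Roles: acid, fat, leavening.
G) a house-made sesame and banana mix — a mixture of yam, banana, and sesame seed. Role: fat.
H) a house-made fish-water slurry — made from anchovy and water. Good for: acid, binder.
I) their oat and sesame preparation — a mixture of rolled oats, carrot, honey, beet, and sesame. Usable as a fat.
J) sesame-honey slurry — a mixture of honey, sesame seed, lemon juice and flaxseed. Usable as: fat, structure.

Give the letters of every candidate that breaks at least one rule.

D, E, H, I, J

A: works as a fat, no honey, Whole30-style — valid
B: works as a fat, Whole30-style, no fish — valid
C: all constraints satisfied — OK
D: not usable as a fat; has oats, so not Whole30-style — no
E: has honey, so not honey-free; has cod, so not fish-free — reject
F: only pumpkin and carrot; none excluded — keep
G: every rule checks out — OK
H: not usable as a fat; has anchovy, so not fish-free — out
I: has rolled oats, so not Whole30-style; has honey, so not honey-free — reject
J: has honey, so not honey-free — reject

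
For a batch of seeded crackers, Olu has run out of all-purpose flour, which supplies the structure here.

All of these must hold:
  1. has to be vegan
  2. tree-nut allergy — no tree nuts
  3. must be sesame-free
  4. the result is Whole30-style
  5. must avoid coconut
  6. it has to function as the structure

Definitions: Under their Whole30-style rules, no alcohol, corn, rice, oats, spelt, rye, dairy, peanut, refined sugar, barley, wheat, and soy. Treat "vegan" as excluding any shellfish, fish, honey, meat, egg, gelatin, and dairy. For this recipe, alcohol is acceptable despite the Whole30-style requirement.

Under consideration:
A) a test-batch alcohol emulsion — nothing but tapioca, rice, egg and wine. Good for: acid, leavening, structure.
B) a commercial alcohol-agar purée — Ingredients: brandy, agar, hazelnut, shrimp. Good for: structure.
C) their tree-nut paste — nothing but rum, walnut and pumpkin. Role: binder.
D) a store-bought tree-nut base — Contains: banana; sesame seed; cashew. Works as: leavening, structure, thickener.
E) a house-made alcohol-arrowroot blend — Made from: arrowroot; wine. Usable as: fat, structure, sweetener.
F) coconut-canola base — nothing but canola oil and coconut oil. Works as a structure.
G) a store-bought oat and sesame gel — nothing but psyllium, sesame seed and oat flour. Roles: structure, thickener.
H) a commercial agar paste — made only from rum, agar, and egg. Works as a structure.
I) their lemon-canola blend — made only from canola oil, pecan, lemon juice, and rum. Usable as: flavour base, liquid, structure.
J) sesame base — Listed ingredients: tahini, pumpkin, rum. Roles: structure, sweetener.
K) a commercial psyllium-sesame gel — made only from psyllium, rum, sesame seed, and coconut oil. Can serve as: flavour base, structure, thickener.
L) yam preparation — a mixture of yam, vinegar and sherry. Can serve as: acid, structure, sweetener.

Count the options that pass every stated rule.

A: has rice, so not Whole30-style; has egg, so not vegan — reject
B: has shrimp, so not vegan; has hazelnut, so not tree-nut-free — out
C: not usable as a structure; has walnut, so not tree-nut-free — reject
D: has cashew, so not tree-nut-free; has sesame seed, so not sesame-free — reject
E: alcohol is permitted under the Whole30-style carve-out; nothing else excluded — OK
F: has coconut oil, so not coconut-free — no
G: has oat flour, so not Whole30-style; has sesame seed, so not sesame-free — out
H: has egg, so not vegan — no
I: has pecan, so not tree-nut-free — out
J: has tahini, so not sesame-free — no
K: has sesame seed, so not sesame-free; has coconut oil, so not coconut-free — out
L: alcohol is permitted under the Whole30-style carve-out; nothing else excluded — valid

2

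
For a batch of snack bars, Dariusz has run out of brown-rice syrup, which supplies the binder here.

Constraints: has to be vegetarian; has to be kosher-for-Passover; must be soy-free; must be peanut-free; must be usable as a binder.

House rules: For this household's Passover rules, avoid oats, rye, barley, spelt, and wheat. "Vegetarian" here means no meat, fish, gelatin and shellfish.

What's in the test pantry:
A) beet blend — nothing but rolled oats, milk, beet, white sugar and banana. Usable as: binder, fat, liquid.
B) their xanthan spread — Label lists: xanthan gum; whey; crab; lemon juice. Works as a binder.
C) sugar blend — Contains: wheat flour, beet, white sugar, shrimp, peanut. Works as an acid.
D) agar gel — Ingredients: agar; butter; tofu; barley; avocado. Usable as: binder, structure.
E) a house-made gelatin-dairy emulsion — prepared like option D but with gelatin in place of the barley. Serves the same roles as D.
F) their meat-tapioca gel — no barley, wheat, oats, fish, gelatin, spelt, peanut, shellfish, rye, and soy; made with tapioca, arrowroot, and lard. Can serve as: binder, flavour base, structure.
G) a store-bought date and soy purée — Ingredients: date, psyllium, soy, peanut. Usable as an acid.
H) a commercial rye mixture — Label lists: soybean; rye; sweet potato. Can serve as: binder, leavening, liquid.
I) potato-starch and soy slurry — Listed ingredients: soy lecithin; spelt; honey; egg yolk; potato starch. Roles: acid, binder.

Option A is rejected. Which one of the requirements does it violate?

kosher-for-Passover

usable as a binder: satisfied
kosher-for-Passover: has rolled oats — fails
vegetarian: satisfied
peanut-free: satisfied
soy-free: satisfied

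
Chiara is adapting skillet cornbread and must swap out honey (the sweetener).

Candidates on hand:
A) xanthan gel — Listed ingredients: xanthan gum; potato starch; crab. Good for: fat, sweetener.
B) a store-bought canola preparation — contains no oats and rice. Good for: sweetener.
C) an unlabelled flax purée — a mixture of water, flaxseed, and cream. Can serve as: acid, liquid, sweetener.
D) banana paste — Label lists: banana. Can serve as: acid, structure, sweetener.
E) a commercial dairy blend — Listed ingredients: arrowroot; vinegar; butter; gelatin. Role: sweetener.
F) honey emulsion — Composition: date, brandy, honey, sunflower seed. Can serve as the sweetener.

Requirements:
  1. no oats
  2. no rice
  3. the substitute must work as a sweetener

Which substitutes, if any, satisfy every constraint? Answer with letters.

A: works as a sweetener, no rice, no oats — OK
B: no oats, no rice — OK
C: only cream, water, and flaxseed; none excluded — OK
D: works as a sweetener, no oats, no rice — keep
E: every rule checks out — keep
F: no rice, no oats — valid

A, B, C, D, E, F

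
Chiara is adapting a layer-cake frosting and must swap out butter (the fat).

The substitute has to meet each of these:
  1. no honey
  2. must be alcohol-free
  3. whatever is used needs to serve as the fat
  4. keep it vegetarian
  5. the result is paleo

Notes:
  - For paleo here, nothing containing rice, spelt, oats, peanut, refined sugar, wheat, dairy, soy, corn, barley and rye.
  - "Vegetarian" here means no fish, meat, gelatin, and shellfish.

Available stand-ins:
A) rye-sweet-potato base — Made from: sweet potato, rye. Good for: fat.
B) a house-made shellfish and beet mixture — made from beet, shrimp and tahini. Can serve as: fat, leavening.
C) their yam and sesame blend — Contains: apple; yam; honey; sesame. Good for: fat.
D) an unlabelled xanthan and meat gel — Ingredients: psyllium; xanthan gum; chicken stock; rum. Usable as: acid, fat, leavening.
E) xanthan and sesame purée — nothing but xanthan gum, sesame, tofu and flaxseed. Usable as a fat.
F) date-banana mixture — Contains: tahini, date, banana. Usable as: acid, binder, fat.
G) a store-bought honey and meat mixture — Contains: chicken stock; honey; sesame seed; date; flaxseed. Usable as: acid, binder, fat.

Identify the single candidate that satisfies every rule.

A: has rye, so not paleo — reject
B: has shrimp, so not vegetarian — no
C: has honey, so not honey-free — out
D: has chicken stock, so not vegetarian; has rum, so not alcohol-free — no
E: has tofu, so not paleo — reject
F: every rule checks out — OK
G: has chicken stock, so not vegetarian; has honey, so not honey-free — reject

F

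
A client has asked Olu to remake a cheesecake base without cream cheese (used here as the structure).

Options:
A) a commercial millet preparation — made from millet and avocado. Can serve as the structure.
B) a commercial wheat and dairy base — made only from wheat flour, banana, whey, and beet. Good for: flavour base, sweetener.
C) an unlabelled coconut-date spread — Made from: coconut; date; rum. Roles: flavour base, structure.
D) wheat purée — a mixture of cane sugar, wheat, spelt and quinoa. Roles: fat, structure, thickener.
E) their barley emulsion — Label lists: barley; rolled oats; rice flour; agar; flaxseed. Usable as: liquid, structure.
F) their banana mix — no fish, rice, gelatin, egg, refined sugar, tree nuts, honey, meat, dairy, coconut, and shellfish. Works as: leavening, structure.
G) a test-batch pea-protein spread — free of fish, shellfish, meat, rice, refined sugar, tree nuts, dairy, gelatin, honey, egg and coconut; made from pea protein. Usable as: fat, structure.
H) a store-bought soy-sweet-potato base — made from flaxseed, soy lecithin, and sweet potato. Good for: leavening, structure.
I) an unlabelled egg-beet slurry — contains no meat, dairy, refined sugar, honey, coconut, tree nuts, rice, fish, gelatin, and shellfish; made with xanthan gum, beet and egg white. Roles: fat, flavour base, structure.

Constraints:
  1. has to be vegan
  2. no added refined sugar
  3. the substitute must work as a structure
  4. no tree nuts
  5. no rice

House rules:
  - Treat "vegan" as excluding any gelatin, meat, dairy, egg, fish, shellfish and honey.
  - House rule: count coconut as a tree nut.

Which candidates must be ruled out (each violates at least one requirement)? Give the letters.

B, C, D, E, I

A: nothing on the exclusion list — OK
B: not usable as a structure; has whey, so not vegan — no
C: has coconut, so not tree-nut-free — no
D: has cane sugar, so not no-added-sugar — no
E: has rice flour, so not rice-free — reject
F: no rice, tree-nut-free — valid
G: no refined sugar, vegan — valid
H: only soy lecithin, sweet potato and flaxseed; none excluded — keep
I: has egg white, so not vegan — no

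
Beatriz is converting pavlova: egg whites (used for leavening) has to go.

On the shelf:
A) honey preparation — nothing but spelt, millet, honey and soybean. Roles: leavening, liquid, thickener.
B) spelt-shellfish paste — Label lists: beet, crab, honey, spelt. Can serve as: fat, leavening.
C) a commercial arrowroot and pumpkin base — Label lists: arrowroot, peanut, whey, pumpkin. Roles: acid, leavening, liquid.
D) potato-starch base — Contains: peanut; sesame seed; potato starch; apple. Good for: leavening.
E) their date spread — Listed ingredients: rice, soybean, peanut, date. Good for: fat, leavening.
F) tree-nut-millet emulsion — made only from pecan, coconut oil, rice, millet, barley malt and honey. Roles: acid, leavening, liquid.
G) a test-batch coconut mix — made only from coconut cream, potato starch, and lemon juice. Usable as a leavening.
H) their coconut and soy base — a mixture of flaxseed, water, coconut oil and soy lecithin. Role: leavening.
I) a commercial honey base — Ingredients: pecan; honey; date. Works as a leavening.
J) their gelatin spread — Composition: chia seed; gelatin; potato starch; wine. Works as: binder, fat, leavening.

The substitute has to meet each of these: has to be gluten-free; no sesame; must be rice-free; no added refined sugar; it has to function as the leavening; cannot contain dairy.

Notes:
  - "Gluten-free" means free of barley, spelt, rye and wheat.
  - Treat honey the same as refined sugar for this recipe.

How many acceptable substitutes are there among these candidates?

A: has spelt, so not gluten-free; has honey, so not no-added-sugar — no
B: has spelt, so not gluten-free; has honey, so not no-added-sugar — no
C: has whey, so not dairy-free — no
D: has sesame seed, so not sesame-free — reject
E: has rice, so not rice-free — reject
F: has barley malt, so not gluten-free; has honey, so not no-added-sugar (and 1 more) — reject
G: all constraints satisfied — valid
H: coconut oil and soy lecithin etc. — none of it excluded — OK
I: has honey, so not no-added-sugar — out
J: all constraints satisfied — keep

3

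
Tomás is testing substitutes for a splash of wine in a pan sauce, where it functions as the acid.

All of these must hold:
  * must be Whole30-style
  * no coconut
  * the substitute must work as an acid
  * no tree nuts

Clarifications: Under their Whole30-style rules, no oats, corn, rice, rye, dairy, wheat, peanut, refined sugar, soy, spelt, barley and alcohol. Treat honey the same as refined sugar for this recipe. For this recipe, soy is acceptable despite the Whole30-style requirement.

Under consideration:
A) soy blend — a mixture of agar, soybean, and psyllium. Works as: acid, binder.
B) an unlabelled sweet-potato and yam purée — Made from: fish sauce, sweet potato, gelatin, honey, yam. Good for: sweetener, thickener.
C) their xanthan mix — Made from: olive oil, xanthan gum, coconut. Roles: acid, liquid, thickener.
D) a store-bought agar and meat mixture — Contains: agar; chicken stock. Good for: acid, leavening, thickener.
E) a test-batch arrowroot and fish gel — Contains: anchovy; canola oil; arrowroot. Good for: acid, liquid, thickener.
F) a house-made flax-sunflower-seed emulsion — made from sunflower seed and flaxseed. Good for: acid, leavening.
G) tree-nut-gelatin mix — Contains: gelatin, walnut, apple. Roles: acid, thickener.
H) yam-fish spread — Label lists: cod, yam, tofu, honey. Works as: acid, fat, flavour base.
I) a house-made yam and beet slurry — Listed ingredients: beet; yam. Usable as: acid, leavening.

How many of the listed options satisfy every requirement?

5

A: soy is permitted under the Whole30-style carve-out; nothing else excluded — valid
B: not usable as an acid; has honey, so not Whole30-style — out
C: has coconut, so not coconut-free — out
D: only chicken stock and agar; none excluded — OK
E: no tree nuts, Whole30-style — keep
F: only flaxseed and sunflower seed; none excluded — valid
G: has walnut, so not tree-nut-free — reject
H: has honey, so not Whole30-style — reject
I: no coconut, Whole30-style — valid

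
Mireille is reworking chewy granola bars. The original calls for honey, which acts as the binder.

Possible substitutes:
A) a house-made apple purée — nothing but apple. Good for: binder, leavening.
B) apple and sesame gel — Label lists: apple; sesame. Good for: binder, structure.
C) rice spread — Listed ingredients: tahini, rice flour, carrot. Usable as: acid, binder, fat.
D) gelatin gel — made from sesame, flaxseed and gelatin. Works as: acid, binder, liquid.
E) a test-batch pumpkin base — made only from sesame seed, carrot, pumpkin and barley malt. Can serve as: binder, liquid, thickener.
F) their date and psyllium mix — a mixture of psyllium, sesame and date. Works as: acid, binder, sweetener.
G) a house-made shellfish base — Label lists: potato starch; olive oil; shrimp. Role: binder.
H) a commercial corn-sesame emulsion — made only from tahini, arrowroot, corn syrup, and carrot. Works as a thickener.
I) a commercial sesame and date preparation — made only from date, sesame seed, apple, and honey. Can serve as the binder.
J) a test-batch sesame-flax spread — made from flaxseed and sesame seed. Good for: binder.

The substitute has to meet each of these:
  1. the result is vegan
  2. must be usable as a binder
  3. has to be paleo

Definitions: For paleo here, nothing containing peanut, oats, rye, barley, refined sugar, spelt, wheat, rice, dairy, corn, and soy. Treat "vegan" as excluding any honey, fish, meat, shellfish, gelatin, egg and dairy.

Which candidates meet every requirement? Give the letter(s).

A, B, F, J

A: only apple; none excluded — keep
B: vegan, paleo — keep
C: has rice flour, so not paleo — no
D: has gelatin, so not vegan — no
E: has barley malt, so not paleo — reject
F: only sesame, psyllium and date; none excluded — keep
G: has shrimp, so not vegan — reject
H: not usable as a binder; has corn syrup, so not paleo — reject
I: has honey, so not vegan — reject
J: works as a binder, vegan, paleo — OK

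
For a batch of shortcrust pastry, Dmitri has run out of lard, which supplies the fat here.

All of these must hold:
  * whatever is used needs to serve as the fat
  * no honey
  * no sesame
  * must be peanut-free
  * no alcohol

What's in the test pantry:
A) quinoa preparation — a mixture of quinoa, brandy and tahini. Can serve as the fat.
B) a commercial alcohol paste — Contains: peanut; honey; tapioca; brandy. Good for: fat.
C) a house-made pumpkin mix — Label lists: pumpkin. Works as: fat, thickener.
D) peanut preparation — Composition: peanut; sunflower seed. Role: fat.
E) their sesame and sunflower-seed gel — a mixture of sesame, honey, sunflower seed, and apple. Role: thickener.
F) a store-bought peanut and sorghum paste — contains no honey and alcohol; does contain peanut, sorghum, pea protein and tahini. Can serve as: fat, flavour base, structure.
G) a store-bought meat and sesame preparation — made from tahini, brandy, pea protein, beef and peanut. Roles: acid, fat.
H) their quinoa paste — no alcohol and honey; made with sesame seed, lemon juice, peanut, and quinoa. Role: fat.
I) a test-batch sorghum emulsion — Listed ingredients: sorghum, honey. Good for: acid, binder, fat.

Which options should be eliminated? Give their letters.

A, B, D, E, F, G, H, I

A: has tahini, so not sesame-free; has brandy, so not alcohol-free — no
B: has brandy, so not alcohol-free; has peanut, so not peanut-free (and 1 more) — no
C: all constraints satisfied — valid
D: has peanut, so not peanut-free — reject
E: not usable as a fat; has sesame, so not sesame-free (and 1 more) — reject
F: has tahini, so not sesame-free; has peanut, so not peanut-free — out
G: has tahini, so not sesame-free; has brandy, so not alcohol-free (and 1 more) — out
H: has sesame seed, so not sesame-free; has peanut, so not peanut-free — no
I: has honey, so not honey-free — out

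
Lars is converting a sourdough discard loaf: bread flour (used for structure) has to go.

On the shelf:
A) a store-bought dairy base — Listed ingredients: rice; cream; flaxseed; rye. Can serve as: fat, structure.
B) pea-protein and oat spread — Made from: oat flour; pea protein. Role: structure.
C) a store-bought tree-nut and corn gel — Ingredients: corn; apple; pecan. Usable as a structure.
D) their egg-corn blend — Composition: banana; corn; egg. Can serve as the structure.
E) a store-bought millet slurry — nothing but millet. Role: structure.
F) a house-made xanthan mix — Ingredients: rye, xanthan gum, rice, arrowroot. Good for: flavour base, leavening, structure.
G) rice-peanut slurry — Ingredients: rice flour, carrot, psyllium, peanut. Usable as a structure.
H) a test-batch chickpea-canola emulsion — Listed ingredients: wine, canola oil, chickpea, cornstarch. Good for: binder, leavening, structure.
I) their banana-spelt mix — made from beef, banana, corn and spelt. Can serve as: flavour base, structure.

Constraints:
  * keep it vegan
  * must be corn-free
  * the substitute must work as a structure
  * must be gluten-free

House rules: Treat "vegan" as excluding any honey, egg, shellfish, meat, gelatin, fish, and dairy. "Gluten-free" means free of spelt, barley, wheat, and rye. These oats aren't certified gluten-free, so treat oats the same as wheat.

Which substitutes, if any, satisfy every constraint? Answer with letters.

E, G

A: has cream, so not vegan; has rye, so not gluten-free — reject
B: has oat flour, so not gluten-free — no
C: has corn, so not corn-free — reject
D: has egg, so not vegan; has corn, so not corn-free — out
E: nothing on the exclusion list — keep
F: has rye, so not gluten-free — out
G: peanut and rice flour etc. — none of it excluded — keep
H: has cornstarch, so not corn-free — out
I: has beef, so not vegan; has spelt, so not gluten-free (and 1 more) — out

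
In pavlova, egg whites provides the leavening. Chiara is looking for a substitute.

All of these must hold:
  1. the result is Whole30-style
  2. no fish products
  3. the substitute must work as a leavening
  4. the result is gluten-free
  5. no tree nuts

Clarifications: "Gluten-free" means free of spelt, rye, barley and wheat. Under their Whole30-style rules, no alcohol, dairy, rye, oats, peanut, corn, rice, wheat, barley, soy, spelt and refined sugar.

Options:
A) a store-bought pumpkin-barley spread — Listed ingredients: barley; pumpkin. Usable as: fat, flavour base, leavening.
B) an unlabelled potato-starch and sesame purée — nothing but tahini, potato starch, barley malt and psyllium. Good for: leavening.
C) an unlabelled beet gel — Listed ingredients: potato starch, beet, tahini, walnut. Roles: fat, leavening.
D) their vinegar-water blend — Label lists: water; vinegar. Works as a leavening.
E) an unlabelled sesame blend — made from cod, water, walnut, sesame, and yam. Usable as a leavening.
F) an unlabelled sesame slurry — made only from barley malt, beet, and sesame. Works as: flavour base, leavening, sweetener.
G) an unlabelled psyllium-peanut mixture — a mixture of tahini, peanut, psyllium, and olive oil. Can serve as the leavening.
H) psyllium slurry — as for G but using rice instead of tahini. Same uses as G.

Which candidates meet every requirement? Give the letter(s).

D

A: has barley, so not gluten-free; has barley, so not Whole30-style — reject
B: has barley malt, so not gluten-free; has barley malt, so not Whole30-style — out
C: has walnut, so not tree-nut-free — out
D: nothing on the exclusion list — keep
E: has walnut, so not tree-nut-free; has cod, so not fish-free — out
F: has barley malt, so not gluten-free; has barley malt, so not Whole30-style — reject
G: has peanut, so not Whole30-style — reject
H: has peanut, so not Whole30-style — reject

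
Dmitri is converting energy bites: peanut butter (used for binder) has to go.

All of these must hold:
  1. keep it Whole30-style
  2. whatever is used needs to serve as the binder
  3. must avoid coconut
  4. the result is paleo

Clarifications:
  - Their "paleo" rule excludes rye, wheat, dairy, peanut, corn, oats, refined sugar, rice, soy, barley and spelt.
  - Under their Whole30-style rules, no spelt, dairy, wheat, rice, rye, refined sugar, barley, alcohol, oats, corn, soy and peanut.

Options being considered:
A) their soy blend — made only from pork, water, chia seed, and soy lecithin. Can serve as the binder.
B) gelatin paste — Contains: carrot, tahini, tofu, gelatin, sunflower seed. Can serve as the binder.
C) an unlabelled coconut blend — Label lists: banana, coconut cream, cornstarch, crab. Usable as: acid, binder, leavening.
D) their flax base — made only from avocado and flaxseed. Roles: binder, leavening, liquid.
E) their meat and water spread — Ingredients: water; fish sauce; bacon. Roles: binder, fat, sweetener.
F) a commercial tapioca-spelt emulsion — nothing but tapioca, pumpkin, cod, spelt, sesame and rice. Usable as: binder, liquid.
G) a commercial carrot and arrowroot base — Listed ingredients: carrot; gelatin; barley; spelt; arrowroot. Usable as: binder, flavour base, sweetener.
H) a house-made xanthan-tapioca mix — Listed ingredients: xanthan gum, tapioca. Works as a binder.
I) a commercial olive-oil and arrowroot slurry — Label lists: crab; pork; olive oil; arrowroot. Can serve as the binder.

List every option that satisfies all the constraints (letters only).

D, E, H, I

A: has soy lecithin, so not paleo; has soy lecithin, so not Whole30-style — no
B: has tofu, so not paleo; has tofu, so not Whole30-style — no
C: has cornstarch, so not paleo; has cornstarch, so not Whole30-style (and 1 more) — reject
D: all constraints satisfied — keep
E: only fish sauce, bacon and water; none excluded — keep
F: has rice, so not paleo; has rice, so not Whole30-style — no
G: has barley, so not paleo; has barley, so not Whole30-style — reject
H: only tapioca and xanthan gum; none excluded — valid
I: no coconut, Whole30-style — valid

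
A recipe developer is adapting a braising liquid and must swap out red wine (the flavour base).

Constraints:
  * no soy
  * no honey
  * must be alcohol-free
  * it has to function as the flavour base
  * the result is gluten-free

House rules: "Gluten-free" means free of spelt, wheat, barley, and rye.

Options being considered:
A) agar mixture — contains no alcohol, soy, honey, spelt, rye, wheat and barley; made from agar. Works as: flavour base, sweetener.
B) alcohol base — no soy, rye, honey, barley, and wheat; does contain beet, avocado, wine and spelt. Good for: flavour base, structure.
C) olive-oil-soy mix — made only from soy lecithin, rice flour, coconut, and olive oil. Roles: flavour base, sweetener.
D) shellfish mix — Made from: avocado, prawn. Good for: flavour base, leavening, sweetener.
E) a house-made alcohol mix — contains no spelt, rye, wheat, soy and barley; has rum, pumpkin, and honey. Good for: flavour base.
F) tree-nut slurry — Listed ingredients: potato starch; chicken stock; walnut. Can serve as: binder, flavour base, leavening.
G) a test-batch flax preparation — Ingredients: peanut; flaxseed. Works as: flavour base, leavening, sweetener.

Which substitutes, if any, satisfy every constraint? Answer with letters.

A, D, F, G

A: all constraints satisfied — OK
B: has spelt, so not gluten-free; has wine, so not alcohol-free — out
C: has soy lecithin, so not soy-free — reject
D: only prawn and avocado; none excluded — OK
E: has rum, so not alcohol-free; has honey, so not honey-free — no
F: nothing on the exclusion list — keep
G: only peanut and flaxseed; none excluded — keep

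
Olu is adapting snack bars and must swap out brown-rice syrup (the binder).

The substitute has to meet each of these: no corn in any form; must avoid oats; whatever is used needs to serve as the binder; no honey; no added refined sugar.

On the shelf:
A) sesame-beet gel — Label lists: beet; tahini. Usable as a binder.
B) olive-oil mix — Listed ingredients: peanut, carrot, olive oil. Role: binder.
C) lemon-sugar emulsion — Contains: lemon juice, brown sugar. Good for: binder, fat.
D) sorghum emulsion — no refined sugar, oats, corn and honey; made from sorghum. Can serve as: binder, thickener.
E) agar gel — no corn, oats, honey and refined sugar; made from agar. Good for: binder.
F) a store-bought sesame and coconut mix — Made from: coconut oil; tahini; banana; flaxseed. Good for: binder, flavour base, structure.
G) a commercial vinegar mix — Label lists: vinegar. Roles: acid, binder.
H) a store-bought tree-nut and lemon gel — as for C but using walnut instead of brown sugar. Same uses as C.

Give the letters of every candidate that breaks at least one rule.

A: works as a binder, no refined sugar, no honey — keep
B: all constraints satisfied — keep
C: has brown sugar, so not no-added-sugar — no
D: no oats, no honey — keep
E: no oats, no corn — keep
F: no corn, no honey — OK
G: only vinegar; none excluded — OK
H: nothing on the exclusion list — OK

C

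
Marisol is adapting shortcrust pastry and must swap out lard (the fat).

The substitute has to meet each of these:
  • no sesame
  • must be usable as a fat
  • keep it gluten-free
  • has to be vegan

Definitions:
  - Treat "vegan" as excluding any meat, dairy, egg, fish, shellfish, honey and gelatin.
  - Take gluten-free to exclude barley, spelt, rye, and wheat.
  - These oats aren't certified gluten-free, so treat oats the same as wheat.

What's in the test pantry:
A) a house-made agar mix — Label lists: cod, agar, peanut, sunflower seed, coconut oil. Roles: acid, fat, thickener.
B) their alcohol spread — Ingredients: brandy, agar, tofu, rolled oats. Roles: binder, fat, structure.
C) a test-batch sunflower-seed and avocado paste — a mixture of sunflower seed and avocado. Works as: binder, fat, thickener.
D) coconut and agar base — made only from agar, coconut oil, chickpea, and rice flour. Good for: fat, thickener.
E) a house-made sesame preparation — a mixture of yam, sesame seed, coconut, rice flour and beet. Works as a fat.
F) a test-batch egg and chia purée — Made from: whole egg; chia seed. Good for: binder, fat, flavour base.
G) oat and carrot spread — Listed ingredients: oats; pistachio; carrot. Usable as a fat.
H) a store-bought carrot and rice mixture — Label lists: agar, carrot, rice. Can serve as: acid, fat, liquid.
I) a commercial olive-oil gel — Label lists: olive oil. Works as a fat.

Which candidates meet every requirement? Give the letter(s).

C, D, H, I

A: has cod, so not vegan — reject
B: has rolled oats, so not gluten-free — reject
C: only sunflower seed and avocado; none excluded — OK
D: coconut oil and rice flour etc. — none of it excluded — valid
E: has sesame seed, so not sesame-free — out
F: has whole egg, so not vegan — no
G: has oats, so not gluten-free — out
H: all constraints satisfied — valid
I: only olive oil; none excluded — keep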